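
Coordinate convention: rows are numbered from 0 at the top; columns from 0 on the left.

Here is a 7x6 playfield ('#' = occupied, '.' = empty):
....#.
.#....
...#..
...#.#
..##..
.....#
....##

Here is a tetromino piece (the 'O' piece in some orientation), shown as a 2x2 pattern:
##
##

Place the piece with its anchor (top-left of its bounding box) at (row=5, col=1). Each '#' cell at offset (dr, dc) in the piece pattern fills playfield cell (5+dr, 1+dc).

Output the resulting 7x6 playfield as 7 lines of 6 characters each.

Fill (5+0,1+0) = (5,1)
Fill (5+0,1+1) = (5,2)
Fill (5+1,1+0) = (6,1)
Fill (5+1,1+1) = (6,2)

Answer: ....#.
.#....
...#..
...#.#
..##..
.##..#
.##.##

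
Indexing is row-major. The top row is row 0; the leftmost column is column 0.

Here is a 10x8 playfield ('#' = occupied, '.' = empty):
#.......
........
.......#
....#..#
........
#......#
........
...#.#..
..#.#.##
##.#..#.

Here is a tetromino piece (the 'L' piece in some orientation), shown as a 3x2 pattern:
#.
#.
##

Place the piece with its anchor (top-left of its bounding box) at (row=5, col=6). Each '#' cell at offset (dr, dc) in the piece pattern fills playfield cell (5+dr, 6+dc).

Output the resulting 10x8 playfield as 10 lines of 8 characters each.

Answer: #.......
........
.......#
....#..#
........
#.....##
......#.
...#.###
..#.#.##
##.#..#.

Derivation:
Fill (5+0,6+0) = (5,6)
Fill (5+1,6+0) = (6,6)
Fill (5+2,6+0) = (7,6)
Fill (5+2,6+1) = (7,7)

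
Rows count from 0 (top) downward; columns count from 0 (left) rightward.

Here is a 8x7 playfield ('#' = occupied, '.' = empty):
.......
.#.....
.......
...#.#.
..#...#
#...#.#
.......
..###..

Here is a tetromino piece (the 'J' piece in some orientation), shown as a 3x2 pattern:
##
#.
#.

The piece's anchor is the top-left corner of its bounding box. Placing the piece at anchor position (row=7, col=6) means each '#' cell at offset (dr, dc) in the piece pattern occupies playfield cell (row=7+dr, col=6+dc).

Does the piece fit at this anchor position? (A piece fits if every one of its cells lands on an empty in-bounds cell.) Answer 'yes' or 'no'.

Check each piece cell at anchor (7, 6):
  offset (0,0) -> (7,6): empty -> OK
  offset (0,1) -> (7,7): out of bounds -> FAIL
  offset (1,0) -> (8,6): out of bounds -> FAIL
  offset (2,0) -> (9,6): out of bounds -> FAIL
All cells valid: no

Answer: no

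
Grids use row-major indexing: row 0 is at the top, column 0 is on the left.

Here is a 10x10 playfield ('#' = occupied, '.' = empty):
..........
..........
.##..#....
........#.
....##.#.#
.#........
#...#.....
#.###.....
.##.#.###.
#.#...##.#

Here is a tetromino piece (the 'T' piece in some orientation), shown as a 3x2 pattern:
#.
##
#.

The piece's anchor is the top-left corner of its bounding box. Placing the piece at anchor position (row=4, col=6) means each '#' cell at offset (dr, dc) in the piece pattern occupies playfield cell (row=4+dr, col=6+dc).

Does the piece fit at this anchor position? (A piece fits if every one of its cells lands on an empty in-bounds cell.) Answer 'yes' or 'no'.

Check each piece cell at anchor (4, 6):
  offset (0,0) -> (4,6): empty -> OK
  offset (1,0) -> (5,6): empty -> OK
  offset (1,1) -> (5,7): empty -> OK
  offset (2,0) -> (6,6): empty -> OK
All cells valid: yes

Answer: yes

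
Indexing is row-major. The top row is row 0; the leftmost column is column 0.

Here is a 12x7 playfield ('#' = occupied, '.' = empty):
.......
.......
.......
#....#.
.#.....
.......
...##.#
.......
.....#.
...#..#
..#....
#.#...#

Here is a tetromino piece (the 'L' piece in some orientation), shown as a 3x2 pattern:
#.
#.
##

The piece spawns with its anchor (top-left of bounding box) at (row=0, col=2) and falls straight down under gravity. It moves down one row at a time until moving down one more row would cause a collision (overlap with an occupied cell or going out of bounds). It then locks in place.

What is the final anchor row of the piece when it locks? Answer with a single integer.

Spawn at (row=0, col=2). Try each row:
  row 0: fits
  row 1: fits
  row 2: fits
  row 3: fits
  row 4: blocked -> lock at row 3

Answer: 3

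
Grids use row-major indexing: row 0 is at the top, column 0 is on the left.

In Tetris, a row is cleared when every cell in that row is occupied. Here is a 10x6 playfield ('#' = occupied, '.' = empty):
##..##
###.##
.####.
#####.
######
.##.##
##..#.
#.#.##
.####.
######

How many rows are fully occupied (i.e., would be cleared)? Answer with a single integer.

Answer: 2

Derivation:
Check each row:
  row 0: 2 empty cells -> not full
  row 1: 1 empty cell -> not full
  row 2: 2 empty cells -> not full
  row 3: 1 empty cell -> not full
  row 4: 0 empty cells -> FULL (clear)
  row 5: 2 empty cells -> not full
  row 6: 3 empty cells -> not full
  row 7: 2 empty cells -> not full
  row 8: 2 empty cells -> not full
  row 9: 0 empty cells -> FULL (clear)
Total rows cleared: 2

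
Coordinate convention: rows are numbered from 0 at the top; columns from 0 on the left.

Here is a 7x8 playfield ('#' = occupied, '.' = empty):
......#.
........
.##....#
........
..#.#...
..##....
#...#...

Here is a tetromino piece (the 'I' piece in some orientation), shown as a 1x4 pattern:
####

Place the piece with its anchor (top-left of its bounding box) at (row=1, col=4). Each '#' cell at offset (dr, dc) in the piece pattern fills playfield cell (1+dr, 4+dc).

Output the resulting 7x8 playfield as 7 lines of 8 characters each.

Answer: ......#.
....####
.##....#
........
..#.#...
..##....
#...#...

Derivation:
Fill (1+0,4+0) = (1,4)
Fill (1+0,4+1) = (1,5)
Fill (1+0,4+2) = (1,6)
Fill (1+0,4+3) = (1,7)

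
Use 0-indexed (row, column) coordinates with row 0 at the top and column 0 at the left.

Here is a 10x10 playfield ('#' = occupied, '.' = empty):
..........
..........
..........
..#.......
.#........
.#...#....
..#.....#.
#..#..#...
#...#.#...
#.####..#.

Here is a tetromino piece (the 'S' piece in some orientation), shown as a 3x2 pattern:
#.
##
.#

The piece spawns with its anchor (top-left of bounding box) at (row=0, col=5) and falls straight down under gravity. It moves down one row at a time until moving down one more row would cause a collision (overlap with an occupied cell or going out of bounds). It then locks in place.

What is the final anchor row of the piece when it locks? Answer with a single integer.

Answer: 3

Derivation:
Spawn at (row=0, col=5). Try each row:
  row 0: fits
  row 1: fits
  row 2: fits
  row 3: fits
  row 4: blocked -> lock at row 3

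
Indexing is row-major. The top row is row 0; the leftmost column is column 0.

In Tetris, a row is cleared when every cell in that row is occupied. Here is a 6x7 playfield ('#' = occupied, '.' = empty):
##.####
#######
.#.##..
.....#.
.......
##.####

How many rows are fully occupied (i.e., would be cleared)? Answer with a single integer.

Check each row:
  row 0: 1 empty cell -> not full
  row 1: 0 empty cells -> FULL (clear)
  row 2: 4 empty cells -> not full
  row 3: 6 empty cells -> not full
  row 4: 7 empty cells -> not full
  row 5: 1 empty cell -> not full
Total rows cleared: 1

Answer: 1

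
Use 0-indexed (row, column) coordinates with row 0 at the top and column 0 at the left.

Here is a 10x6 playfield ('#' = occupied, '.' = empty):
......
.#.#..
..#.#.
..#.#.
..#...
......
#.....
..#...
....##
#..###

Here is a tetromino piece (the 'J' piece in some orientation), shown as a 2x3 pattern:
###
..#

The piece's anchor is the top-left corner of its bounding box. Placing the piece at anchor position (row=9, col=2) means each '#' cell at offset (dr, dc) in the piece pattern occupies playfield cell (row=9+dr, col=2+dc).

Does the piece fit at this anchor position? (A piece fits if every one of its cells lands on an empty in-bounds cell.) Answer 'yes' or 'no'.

Check each piece cell at anchor (9, 2):
  offset (0,0) -> (9,2): empty -> OK
  offset (0,1) -> (9,3): occupied ('#') -> FAIL
  offset (0,2) -> (9,4): occupied ('#') -> FAIL
  offset (1,2) -> (10,4): out of bounds -> FAIL
All cells valid: no

Answer: no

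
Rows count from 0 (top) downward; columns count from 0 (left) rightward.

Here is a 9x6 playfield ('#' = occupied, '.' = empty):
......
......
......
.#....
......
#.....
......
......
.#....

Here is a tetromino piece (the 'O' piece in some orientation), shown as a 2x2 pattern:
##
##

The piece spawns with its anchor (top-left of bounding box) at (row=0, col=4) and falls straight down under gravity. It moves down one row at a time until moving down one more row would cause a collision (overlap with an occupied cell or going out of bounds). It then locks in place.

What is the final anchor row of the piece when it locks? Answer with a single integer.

Answer: 7

Derivation:
Spawn at (row=0, col=4). Try each row:
  row 0: fits
  row 1: fits
  row 2: fits
  row 3: fits
  row 4: fits
  row 5: fits
  row 6: fits
  row 7: fits
  row 8: blocked -> lock at row 7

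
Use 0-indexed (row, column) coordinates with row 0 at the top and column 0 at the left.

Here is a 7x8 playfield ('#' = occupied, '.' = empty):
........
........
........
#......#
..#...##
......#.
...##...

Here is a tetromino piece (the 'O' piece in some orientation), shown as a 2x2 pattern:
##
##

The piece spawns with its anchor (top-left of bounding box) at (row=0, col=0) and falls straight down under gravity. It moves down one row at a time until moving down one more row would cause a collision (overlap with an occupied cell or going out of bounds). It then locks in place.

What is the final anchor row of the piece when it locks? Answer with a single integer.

Spawn at (row=0, col=0). Try each row:
  row 0: fits
  row 1: fits
  row 2: blocked -> lock at row 1

Answer: 1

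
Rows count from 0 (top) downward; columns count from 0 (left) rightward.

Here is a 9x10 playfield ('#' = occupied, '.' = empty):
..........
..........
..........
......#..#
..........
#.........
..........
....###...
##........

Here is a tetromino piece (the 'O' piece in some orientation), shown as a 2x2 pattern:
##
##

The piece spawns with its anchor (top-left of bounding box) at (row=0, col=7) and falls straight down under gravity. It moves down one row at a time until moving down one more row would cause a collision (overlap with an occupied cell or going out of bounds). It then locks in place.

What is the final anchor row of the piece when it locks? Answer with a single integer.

Spawn at (row=0, col=7). Try each row:
  row 0: fits
  row 1: fits
  row 2: fits
  row 3: fits
  row 4: fits
  row 5: fits
  row 6: fits
  row 7: fits
  row 8: blocked -> lock at row 7

Answer: 7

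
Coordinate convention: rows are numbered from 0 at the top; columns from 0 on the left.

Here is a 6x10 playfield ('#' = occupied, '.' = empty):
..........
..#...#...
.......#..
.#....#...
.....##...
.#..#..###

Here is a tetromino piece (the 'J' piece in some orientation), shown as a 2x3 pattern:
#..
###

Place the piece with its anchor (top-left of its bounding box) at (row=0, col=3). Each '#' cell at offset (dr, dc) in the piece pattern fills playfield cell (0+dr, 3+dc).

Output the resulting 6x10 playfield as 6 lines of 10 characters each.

Answer: ...#......
..#####...
.......#..
.#....#...
.....##...
.#..#..###

Derivation:
Fill (0+0,3+0) = (0,3)
Fill (0+1,3+0) = (1,3)
Fill (0+1,3+1) = (1,4)
Fill (0+1,3+2) = (1,5)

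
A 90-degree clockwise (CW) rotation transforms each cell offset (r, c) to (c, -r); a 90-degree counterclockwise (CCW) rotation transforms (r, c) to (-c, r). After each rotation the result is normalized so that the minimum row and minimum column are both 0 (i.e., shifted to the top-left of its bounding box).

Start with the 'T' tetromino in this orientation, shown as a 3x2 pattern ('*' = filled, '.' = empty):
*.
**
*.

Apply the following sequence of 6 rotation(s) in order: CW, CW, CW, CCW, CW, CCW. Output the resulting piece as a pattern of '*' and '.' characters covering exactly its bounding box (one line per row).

Start:
*.
**
*.
After rotation 1 (CW):
***
.*.
After rotation 2 (CW):
.*
**
.*
After rotation 3 (CW):
.*.
***
After rotation 4 (CCW):
.*
**
.*
After rotation 5 (CW):
.*.
***
After rotation 6 (CCW):
.*
**
.*

Answer: .*
**
.*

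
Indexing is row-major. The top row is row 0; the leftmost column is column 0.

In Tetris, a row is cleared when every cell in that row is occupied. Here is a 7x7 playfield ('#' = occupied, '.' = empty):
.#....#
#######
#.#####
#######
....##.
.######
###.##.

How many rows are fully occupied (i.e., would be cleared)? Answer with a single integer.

Check each row:
  row 0: 5 empty cells -> not full
  row 1: 0 empty cells -> FULL (clear)
  row 2: 1 empty cell -> not full
  row 3: 0 empty cells -> FULL (clear)
  row 4: 5 empty cells -> not full
  row 5: 1 empty cell -> not full
  row 6: 2 empty cells -> not full
Total rows cleared: 2

Answer: 2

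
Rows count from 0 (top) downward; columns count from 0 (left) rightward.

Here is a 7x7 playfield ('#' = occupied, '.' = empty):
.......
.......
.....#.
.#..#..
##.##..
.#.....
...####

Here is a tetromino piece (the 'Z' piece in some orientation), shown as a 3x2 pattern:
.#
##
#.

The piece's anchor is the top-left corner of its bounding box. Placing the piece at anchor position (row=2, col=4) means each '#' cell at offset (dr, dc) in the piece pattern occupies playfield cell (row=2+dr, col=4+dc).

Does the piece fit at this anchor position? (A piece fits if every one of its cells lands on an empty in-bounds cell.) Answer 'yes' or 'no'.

Check each piece cell at anchor (2, 4):
  offset (0,1) -> (2,5): occupied ('#') -> FAIL
  offset (1,0) -> (3,4): occupied ('#') -> FAIL
  offset (1,1) -> (3,5): empty -> OK
  offset (2,0) -> (4,4): occupied ('#') -> FAIL
All cells valid: no

Answer: no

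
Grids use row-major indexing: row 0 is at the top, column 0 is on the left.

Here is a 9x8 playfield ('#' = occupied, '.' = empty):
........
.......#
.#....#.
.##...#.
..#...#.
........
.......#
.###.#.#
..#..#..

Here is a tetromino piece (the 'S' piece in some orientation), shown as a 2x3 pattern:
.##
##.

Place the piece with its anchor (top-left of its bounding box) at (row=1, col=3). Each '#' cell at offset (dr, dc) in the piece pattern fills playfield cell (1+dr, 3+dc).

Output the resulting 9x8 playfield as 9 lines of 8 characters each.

Answer: ........
....##.#
.#.##.#.
.##...#.
..#...#.
........
.......#
.###.#.#
..#..#..

Derivation:
Fill (1+0,3+1) = (1,4)
Fill (1+0,3+2) = (1,5)
Fill (1+1,3+0) = (2,3)
Fill (1+1,3+1) = (2,4)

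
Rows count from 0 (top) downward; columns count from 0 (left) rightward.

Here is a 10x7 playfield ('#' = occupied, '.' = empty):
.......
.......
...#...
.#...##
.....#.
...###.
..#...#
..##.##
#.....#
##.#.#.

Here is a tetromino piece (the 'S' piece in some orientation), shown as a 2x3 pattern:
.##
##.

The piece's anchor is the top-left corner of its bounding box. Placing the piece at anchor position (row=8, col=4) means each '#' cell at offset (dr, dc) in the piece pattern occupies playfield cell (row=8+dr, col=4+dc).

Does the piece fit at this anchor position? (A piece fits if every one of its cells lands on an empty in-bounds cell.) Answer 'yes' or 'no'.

Answer: no

Derivation:
Check each piece cell at anchor (8, 4):
  offset (0,1) -> (8,5): empty -> OK
  offset (0,2) -> (8,6): occupied ('#') -> FAIL
  offset (1,0) -> (9,4): empty -> OK
  offset (1,1) -> (9,5): occupied ('#') -> FAIL
All cells valid: no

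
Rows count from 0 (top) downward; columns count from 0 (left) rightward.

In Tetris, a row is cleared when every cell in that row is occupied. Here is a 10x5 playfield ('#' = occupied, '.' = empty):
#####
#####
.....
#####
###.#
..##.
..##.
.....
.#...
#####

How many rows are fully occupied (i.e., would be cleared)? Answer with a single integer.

Answer: 4

Derivation:
Check each row:
  row 0: 0 empty cells -> FULL (clear)
  row 1: 0 empty cells -> FULL (clear)
  row 2: 5 empty cells -> not full
  row 3: 0 empty cells -> FULL (clear)
  row 4: 1 empty cell -> not full
  row 5: 3 empty cells -> not full
  row 6: 3 empty cells -> not full
  row 7: 5 empty cells -> not full
  row 8: 4 empty cells -> not full
  row 9: 0 empty cells -> FULL (clear)
Total rows cleared: 4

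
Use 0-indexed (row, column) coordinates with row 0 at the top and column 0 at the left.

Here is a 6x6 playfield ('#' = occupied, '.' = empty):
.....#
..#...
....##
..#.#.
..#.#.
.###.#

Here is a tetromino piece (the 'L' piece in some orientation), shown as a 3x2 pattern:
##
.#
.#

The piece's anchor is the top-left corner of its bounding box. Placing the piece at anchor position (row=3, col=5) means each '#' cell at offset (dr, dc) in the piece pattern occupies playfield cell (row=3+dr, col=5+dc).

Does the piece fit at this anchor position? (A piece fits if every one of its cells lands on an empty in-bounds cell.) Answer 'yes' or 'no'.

Answer: no

Derivation:
Check each piece cell at anchor (3, 5):
  offset (0,0) -> (3,5): empty -> OK
  offset (0,1) -> (3,6): out of bounds -> FAIL
  offset (1,1) -> (4,6): out of bounds -> FAIL
  offset (2,1) -> (5,6): out of bounds -> FAIL
All cells valid: no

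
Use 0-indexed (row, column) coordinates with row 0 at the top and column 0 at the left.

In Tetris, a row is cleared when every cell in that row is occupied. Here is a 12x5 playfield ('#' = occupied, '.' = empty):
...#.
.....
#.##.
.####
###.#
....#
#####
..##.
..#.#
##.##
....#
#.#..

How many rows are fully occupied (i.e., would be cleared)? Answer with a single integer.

Answer: 1

Derivation:
Check each row:
  row 0: 4 empty cells -> not full
  row 1: 5 empty cells -> not full
  row 2: 2 empty cells -> not full
  row 3: 1 empty cell -> not full
  row 4: 1 empty cell -> not full
  row 5: 4 empty cells -> not full
  row 6: 0 empty cells -> FULL (clear)
  row 7: 3 empty cells -> not full
  row 8: 3 empty cells -> not full
  row 9: 1 empty cell -> not full
  row 10: 4 empty cells -> not full
  row 11: 3 empty cells -> not full
Total rows cleared: 1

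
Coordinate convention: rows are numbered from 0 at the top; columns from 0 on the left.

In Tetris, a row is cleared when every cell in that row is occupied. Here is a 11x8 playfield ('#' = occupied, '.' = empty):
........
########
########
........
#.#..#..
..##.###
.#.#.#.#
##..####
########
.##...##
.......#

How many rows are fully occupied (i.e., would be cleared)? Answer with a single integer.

Answer: 3

Derivation:
Check each row:
  row 0: 8 empty cells -> not full
  row 1: 0 empty cells -> FULL (clear)
  row 2: 0 empty cells -> FULL (clear)
  row 3: 8 empty cells -> not full
  row 4: 5 empty cells -> not full
  row 5: 3 empty cells -> not full
  row 6: 4 empty cells -> not full
  row 7: 2 empty cells -> not full
  row 8: 0 empty cells -> FULL (clear)
  row 9: 4 empty cells -> not full
  row 10: 7 empty cells -> not full
Total rows cleared: 3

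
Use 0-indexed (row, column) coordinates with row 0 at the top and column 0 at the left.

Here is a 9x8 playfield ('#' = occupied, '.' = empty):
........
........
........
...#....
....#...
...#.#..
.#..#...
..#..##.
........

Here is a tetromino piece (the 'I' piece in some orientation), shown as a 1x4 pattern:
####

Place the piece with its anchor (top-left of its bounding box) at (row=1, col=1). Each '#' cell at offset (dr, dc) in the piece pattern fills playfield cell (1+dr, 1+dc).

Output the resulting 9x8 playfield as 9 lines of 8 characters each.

Fill (1+0,1+0) = (1,1)
Fill (1+0,1+1) = (1,2)
Fill (1+0,1+2) = (1,3)
Fill (1+0,1+3) = (1,4)

Answer: ........
.####...
........
...#....
....#...
...#.#..
.#..#...
..#..##.
........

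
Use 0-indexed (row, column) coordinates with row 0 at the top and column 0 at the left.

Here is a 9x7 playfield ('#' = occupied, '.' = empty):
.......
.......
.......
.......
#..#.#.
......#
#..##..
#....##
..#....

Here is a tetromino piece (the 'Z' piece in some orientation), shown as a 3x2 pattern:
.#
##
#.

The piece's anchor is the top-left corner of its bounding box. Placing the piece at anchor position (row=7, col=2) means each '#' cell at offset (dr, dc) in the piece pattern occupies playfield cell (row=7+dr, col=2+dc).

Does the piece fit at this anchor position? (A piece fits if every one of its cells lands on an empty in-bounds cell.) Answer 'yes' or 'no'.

Check each piece cell at anchor (7, 2):
  offset (0,1) -> (7,3): empty -> OK
  offset (1,0) -> (8,2): occupied ('#') -> FAIL
  offset (1,1) -> (8,3): empty -> OK
  offset (2,0) -> (9,2): out of bounds -> FAIL
All cells valid: no

Answer: no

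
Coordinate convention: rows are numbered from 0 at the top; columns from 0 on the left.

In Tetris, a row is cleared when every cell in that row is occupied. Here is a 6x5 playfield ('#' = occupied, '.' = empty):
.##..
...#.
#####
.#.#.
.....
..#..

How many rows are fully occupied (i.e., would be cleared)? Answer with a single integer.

Answer: 1

Derivation:
Check each row:
  row 0: 3 empty cells -> not full
  row 1: 4 empty cells -> not full
  row 2: 0 empty cells -> FULL (clear)
  row 3: 3 empty cells -> not full
  row 4: 5 empty cells -> not full
  row 5: 4 empty cells -> not full
Total rows cleared: 1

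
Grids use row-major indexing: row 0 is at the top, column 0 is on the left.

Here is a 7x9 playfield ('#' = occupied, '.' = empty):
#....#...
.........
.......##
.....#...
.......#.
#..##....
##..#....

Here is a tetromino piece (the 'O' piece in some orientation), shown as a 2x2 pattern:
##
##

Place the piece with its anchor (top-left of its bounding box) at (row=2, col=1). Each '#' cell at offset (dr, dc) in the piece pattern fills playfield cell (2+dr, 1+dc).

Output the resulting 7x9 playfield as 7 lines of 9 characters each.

Answer: #....#...
.........
.##....##
.##..#...
.......#.
#..##....
##..#....

Derivation:
Fill (2+0,1+0) = (2,1)
Fill (2+0,1+1) = (2,2)
Fill (2+1,1+0) = (3,1)
Fill (2+1,1+1) = (3,2)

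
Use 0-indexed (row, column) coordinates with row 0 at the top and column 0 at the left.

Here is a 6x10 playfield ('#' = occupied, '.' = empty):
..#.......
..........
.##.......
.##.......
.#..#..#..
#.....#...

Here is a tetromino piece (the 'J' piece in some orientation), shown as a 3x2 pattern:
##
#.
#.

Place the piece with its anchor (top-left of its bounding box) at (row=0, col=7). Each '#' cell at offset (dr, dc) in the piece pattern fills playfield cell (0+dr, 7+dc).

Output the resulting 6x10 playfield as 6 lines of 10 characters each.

Answer: ..#....##.
.......#..
.##....#..
.##.......
.#..#..#..
#.....#...

Derivation:
Fill (0+0,7+0) = (0,7)
Fill (0+0,7+1) = (0,8)
Fill (0+1,7+0) = (1,7)
Fill (0+2,7+0) = (2,7)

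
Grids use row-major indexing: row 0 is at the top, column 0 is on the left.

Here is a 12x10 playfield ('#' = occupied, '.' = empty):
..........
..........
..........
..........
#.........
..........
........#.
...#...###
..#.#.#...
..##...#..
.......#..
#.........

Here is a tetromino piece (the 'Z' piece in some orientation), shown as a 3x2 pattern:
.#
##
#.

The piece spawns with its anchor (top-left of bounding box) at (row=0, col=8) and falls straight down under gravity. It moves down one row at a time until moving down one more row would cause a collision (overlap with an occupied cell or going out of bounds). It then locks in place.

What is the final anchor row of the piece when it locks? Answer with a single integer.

Answer: 3

Derivation:
Spawn at (row=0, col=8). Try each row:
  row 0: fits
  row 1: fits
  row 2: fits
  row 3: fits
  row 4: blocked -> lock at row 3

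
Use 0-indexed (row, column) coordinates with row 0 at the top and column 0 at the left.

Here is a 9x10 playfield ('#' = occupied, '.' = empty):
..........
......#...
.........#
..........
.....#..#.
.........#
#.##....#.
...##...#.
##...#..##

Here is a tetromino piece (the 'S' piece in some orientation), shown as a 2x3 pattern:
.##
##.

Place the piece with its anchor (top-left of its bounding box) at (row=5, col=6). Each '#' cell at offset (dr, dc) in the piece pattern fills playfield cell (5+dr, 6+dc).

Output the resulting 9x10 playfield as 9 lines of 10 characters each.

Fill (5+0,6+1) = (5,7)
Fill (5+0,6+2) = (5,8)
Fill (5+1,6+0) = (6,6)
Fill (5+1,6+1) = (6,7)

Answer: ..........
......#...
.........#
..........
.....#..#.
.......###
#.##..###.
...##...#.
##...#..##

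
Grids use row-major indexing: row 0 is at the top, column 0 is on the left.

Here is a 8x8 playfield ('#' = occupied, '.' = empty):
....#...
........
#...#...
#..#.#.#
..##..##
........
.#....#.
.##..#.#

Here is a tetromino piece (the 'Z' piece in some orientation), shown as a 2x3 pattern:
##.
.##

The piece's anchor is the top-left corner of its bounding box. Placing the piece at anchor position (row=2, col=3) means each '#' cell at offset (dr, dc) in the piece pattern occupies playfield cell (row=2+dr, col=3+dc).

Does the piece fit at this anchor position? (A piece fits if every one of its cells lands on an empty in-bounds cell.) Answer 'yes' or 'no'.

Answer: no

Derivation:
Check each piece cell at anchor (2, 3):
  offset (0,0) -> (2,3): empty -> OK
  offset (0,1) -> (2,4): occupied ('#') -> FAIL
  offset (1,1) -> (3,4): empty -> OK
  offset (1,2) -> (3,5): occupied ('#') -> FAIL
All cells valid: no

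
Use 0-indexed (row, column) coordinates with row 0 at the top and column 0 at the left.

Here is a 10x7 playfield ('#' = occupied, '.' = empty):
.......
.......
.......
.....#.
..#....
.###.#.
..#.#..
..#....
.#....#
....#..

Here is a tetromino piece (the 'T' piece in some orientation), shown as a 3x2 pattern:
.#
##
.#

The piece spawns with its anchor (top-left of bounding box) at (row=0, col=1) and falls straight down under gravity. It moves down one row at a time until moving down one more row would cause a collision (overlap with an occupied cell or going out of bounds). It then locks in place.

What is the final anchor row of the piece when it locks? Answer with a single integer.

Answer: 1

Derivation:
Spawn at (row=0, col=1). Try each row:
  row 0: fits
  row 1: fits
  row 2: blocked -> lock at row 1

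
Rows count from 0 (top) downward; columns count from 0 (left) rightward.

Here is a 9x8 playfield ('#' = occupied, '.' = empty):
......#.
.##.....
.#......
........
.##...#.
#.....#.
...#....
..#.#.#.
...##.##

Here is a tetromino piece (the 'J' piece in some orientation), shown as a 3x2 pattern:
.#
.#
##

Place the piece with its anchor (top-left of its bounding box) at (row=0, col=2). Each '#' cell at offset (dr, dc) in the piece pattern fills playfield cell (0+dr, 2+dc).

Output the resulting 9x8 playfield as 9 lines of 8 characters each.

Answer: ...#..#.
.###....
.###....
........
.##...#.
#.....#.
...#....
..#.#.#.
...##.##

Derivation:
Fill (0+0,2+1) = (0,3)
Fill (0+1,2+1) = (1,3)
Fill (0+2,2+0) = (2,2)
Fill (0+2,2+1) = (2,3)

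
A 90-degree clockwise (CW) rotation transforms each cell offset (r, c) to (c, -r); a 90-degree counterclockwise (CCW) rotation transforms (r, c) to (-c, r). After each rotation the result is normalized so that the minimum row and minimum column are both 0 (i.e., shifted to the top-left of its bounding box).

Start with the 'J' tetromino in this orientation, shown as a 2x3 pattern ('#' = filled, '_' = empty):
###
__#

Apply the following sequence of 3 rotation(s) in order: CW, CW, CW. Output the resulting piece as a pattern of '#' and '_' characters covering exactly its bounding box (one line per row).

Start:
###
__#
After rotation 1 (CW):
_#
_#
##
After rotation 2 (CW):
#__
###
After rotation 3 (CW):
##
#_
#_

Answer: ##
#_
#_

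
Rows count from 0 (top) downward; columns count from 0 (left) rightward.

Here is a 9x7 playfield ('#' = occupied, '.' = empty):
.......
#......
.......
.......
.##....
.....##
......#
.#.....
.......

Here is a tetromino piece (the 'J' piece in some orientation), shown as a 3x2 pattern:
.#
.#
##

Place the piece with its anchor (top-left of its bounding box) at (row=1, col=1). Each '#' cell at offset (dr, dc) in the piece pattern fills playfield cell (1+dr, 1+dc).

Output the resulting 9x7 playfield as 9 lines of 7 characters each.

Fill (1+0,1+1) = (1,2)
Fill (1+1,1+1) = (2,2)
Fill (1+2,1+0) = (3,1)
Fill (1+2,1+1) = (3,2)

Answer: .......
#.#....
..#....
.##....
.##....
.....##
......#
.#.....
.......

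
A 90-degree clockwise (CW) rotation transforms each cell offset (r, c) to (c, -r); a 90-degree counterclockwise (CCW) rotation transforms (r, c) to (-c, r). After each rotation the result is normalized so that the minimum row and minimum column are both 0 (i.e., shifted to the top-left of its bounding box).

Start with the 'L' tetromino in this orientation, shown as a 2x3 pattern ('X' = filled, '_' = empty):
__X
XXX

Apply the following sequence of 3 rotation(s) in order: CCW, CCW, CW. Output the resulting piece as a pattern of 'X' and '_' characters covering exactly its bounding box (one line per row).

Answer: XX
_X
_X

Derivation:
Start:
__X
XXX
After rotation 1 (CCW):
XX
_X
_X
After rotation 2 (CCW):
XXX
X__
After rotation 3 (CW):
XX
_X
_X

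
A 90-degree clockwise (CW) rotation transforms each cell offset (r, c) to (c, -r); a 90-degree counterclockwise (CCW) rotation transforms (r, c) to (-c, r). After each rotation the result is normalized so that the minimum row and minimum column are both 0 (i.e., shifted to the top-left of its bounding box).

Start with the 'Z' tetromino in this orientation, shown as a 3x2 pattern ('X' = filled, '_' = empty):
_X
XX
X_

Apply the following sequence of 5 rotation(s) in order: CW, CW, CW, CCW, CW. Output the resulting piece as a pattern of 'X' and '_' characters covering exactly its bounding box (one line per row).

Answer: XX_
_XX

Derivation:
Start:
_X
XX
X_
After rotation 1 (CW):
XX_
_XX
After rotation 2 (CW):
_X
XX
X_
After rotation 3 (CW):
XX_
_XX
After rotation 4 (CCW):
_X
XX
X_
After rotation 5 (CW):
XX_
_XX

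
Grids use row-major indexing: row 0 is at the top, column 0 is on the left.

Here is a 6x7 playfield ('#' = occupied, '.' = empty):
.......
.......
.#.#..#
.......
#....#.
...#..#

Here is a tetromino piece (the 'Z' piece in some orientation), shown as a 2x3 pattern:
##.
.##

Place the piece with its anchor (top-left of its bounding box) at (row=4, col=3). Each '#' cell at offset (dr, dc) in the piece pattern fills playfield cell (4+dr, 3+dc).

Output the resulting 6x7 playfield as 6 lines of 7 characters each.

Answer: .......
.......
.#.#..#
.......
#..###.
...####

Derivation:
Fill (4+0,3+0) = (4,3)
Fill (4+0,3+1) = (4,4)
Fill (4+1,3+1) = (5,4)
Fill (4+1,3+2) = (5,5)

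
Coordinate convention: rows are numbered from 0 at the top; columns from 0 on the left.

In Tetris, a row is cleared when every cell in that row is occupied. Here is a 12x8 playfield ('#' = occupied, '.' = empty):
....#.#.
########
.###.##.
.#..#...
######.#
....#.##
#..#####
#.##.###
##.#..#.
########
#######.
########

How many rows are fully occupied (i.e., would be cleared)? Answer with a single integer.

Answer: 3

Derivation:
Check each row:
  row 0: 6 empty cells -> not full
  row 1: 0 empty cells -> FULL (clear)
  row 2: 3 empty cells -> not full
  row 3: 6 empty cells -> not full
  row 4: 1 empty cell -> not full
  row 5: 5 empty cells -> not full
  row 6: 2 empty cells -> not full
  row 7: 2 empty cells -> not full
  row 8: 4 empty cells -> not full
  row 9: 0 empty cells -> FULL (clear)
  row 10: 1 empty cell -> not full
  row 11: 0 empty cells -> FULL (clear)
Total rows cleared: 3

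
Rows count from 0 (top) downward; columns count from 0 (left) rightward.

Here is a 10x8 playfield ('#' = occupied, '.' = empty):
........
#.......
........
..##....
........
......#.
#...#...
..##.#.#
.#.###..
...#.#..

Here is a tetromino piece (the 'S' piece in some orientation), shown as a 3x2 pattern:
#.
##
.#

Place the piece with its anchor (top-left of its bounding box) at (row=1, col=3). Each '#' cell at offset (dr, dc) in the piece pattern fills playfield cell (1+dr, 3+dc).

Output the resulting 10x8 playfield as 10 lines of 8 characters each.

Answer: ........
#..#....
...##...
..###...
........
......#.
#...#...
..##.#.#
.#.###..
...#.#..

Derivation:
Fill (1+0,3+0) = (1,3)
Fill (1+1,3+0) = (2,3)
Fill (1+1,3+1) = (2,4)
Fill (1+2,3+1) = (3,4)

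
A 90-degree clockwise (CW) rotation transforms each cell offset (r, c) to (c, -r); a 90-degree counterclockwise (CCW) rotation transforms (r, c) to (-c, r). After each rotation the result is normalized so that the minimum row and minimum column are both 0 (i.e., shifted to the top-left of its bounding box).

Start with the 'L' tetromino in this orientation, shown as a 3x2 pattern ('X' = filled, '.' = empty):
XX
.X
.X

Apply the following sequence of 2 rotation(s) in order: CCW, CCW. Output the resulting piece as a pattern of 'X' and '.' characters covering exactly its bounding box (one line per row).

Start:
XX
.X
.X
After rotation 1 (CCW):
XXX
X..
After rotation 2 (CCW):
X.
X.
XX

Answer: X.
X.
XX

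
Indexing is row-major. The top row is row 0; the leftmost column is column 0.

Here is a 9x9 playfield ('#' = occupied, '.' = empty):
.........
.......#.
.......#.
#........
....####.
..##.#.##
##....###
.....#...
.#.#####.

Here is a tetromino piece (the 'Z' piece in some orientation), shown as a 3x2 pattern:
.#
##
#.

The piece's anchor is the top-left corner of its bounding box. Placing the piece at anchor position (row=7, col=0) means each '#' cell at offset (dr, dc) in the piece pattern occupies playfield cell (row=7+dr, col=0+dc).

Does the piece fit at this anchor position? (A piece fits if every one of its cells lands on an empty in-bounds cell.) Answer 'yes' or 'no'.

Check each piece cell at anchor (7, 0):
  offset (0,1) -> (7,1): empty -> OK
  offset (1,0) -> (8,0): empty -> OK
  offset (1,1) -> (8,1): occupied ('#') -> FAIL
  offset (2,0) -> (9,0): out of bounds -> FAIL
All cells valid: no

Answer: no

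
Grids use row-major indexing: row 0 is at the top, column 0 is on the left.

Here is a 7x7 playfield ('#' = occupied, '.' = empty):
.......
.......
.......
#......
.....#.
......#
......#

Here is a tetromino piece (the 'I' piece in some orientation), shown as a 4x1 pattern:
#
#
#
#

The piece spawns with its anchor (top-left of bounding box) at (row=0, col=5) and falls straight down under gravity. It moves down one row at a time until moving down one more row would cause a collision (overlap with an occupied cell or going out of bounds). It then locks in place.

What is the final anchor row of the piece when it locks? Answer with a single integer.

Spawn at (row=0, col=5). Try each row:
  row 0: fits
  row 1: blocked -> lock at row 0

Answer: 0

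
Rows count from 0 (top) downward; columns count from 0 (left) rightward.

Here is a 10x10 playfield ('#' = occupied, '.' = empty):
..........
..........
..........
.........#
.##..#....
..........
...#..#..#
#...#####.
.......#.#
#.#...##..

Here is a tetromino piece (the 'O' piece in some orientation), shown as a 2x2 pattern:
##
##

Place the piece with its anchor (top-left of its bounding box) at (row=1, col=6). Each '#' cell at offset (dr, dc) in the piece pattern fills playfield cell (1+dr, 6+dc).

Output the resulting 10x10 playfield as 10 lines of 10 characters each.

Fill (1+0,6+0) = (1,6)
Fill (1+0,6+1) = (1,7)
Fill (1+1,6+0) = (2,6)
Fill (1+1,6+1) = (2,7)

Answer: ..........
......##..
......##..
.........#
.##..#....
..........
...#..#..#
#...#####.
.......#.#
#.#...##..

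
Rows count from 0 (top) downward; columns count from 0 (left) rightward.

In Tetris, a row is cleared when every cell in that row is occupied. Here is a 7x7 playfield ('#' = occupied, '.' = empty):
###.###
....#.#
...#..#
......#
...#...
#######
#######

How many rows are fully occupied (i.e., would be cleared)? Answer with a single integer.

Check each row:
  row 0: 1 empty cell -> not full
  row 1: 5 empty cells -> not full
  row 2: 5 empty cells -> not full
  row 3: 6 empty cells -> not full
  row 4: 6 empty cells -> not full
  row 5: 0 empty cells -> FULL (clear)
  row 6: 0 empty cells -> FULL (clear)
Total rows cleared: 2

Answer: 2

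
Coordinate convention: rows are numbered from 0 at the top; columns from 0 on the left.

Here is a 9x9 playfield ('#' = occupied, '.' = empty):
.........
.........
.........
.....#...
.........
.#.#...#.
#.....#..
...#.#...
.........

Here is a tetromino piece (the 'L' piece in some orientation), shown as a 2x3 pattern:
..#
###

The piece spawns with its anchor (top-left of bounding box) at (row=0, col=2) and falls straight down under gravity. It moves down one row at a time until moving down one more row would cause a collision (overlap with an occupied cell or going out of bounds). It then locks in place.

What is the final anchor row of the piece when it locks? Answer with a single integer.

Answer: 3

Derivation:
Spawn at (row=0, col=2). Try each row:
  row 0: fits
  row 1: fits
  row 2: fits
  row 3: fits
  row 4: blocked -> lock at row 3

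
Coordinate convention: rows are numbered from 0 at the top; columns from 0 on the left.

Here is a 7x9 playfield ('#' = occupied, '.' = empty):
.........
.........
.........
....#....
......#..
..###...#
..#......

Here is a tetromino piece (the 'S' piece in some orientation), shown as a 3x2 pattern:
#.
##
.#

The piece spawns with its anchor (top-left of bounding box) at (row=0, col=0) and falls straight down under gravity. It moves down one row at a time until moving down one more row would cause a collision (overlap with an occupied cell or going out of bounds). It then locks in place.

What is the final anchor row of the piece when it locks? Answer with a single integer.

Spawn at (row=0, col=0). Try each row:
  row 0: fits
  row 1: fits
  row 2: fits
  row 3: fits
  row 4: fits
  row 5: blocked -> lock at row 4

Answer: 4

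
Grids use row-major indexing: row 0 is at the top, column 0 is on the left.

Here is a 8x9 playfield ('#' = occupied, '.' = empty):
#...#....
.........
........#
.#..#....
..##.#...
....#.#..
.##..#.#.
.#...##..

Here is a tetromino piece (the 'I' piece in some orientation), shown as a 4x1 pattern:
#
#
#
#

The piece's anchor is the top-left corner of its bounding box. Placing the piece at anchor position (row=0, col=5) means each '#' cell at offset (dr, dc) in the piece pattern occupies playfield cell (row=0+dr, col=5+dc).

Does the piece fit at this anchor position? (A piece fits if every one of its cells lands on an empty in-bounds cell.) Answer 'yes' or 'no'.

Check each piece cell at anchor (0, 5):
  offset (0,0) -> (0,5): empty -> OK
  offset (1,0) -> (1,5): empty -> OK
  offset (2,0) -> (2,5): empty -> OK
  offset (3,0) -> (3,5): empty -> OK
All cells valid: yes

Answer: yes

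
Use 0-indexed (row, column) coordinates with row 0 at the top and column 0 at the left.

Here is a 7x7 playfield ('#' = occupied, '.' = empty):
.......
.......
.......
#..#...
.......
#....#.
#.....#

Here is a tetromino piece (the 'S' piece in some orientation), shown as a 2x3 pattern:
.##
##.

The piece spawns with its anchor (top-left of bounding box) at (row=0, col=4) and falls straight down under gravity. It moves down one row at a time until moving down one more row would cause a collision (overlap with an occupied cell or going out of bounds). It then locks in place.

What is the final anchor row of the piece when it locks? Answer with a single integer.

Spawn at (row=0, col=4). Try each row:
  row 0: fits
  row 1: fits
  row 2: fits
  row 3: fits
  row 4: blocked -> lock at row 3

Answer: 3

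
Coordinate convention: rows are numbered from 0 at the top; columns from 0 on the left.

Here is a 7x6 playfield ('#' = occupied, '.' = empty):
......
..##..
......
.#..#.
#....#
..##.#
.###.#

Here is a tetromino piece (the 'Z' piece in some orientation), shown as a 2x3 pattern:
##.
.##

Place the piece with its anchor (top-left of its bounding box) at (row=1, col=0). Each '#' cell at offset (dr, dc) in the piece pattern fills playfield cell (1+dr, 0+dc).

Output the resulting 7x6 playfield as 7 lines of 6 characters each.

Answer: ......
####..
.##...
.#..#.
#....#
..##.#
.###.#

Derivation:
Fill (1+0,0+0) = (1,0)
Fill (1+0,0+1) = (1,1)
Fill (1+1,0+1) = (2,1)
Fill (1+1,0+2) = (2,2)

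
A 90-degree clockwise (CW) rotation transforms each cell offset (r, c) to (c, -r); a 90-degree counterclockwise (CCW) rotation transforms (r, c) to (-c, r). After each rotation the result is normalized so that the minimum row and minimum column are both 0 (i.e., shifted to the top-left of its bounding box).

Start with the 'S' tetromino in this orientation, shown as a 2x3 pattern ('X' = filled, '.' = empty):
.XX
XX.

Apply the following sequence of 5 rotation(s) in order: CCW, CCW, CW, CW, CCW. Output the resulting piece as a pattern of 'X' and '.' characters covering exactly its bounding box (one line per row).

Answer: X.
XX
.X

Derivation:
Start:
.XX
XX.
After rotation 1 (CCW):
X.
XX
.X
After rotation 2 (CCW):
.XX
XX.
After rotation 3 (CW):
X.
XX
.X
After rotation 4 (CW):
.XX
XX.
After rotation 5 (CCW):
X.
XX
.X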